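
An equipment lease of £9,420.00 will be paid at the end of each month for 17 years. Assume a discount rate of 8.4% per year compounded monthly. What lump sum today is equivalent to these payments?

This is an ordinary annuity: 204 payments of £9,420.00 at the end of each month.
Periodic rate r = 0.084/12 per month; n is counted in months.
PV = PMT × [(1 − (1+r)^−n)/r] = 9,420 × [1 − (1+r)^−204] / r = £1,021,418.82

£1,021,418.82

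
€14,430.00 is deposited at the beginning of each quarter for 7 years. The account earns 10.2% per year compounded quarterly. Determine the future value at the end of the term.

€594,207.68

This is an annuity due: 28 deposits of €14,430.00 at the beginning of each quarter.
Periodic rate r = 0.102/4 per quarter; n is counted in quarters.
FV = PMT × [((1+r)^n − 1)/r] × (1+r) = 14,430 × [(1+r)^28 − 1] / r × (1+r) = €594,207.68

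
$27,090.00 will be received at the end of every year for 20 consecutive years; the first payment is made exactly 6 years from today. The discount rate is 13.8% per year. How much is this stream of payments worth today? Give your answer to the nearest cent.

$95,102.11

Ordinary annuity of 20 payments, first payment at period 6.
Periodic rate r = 0.138 per year.
The ordinary-annuity PV formula values the stream one period before the first payment (period 5); discount that back 5 periods:
PV₀ = 27,090 × [1 − (1+r)^−20] / r × (1+r)^−5 = $95,102.11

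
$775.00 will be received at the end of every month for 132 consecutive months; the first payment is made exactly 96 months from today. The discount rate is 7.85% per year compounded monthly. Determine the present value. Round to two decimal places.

Ordinary annuity of 132 payments, first payment at period 96.
Periodic rate r = 0.0785/12 per month; n is counted in months.
The ordinary-annuity PV formula values the stream one period before the first payment (period 95); discount that back 95 periods:
PV₀ = 775 × [1 − (1+r)^−132] / r × (1+r)^−95 = $36,801.81

$36,801.81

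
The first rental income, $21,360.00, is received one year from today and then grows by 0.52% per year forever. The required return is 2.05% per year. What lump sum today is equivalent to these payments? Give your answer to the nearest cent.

Periodic rate r = 0.0205 per year.
Growing perpetuity (Gordon): PV = PMT₁ / (r − g) = 21,360 / (r − 0.0052) = $1,396,078.43.

$1,396,078.43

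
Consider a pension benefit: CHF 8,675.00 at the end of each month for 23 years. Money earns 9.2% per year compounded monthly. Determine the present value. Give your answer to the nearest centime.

This is an ordinary annuity: 276 payments of CHF 8,675.00 at the end of each month.
Periodic rate r = 0.092/12 per month; n is counted in months.
PV = PMT × [(1 − (1+r)^−n)/r] = 8,675 × [1 − (1+r)^−276] / r = CHF 994,054.07

CHF 994,054.07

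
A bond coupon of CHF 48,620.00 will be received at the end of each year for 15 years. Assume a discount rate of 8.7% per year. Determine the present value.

This is an ordinary annuity: 15 payments of CHF 48,620.00 at the end of each year.
Periodic rate r = 0.087 per year.
PV = PMT × [(1 − (1+r)^−n)/r] = 48,620 × [1 − (1+r)^−15] / r = CHF 398,949.07

CHF 398,949.07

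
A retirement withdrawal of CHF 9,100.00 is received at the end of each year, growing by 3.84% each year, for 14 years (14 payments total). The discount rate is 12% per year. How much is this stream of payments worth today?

CHF 72,846.91

Periodic rate r = 0.12 per year.
Growing ordinary annuity: PV = PMT₁ × [1 − ((1+g)/(1+r))^n] / (r − g) = 9,100 × [1 − ((1+0.0384)/(1+r))^14] / (r − 0.0384) = CHF 72,846.91.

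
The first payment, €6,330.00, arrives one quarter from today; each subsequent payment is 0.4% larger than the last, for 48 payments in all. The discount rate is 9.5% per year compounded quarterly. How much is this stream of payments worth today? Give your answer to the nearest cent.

€194,687.13

Periodic rate r = 0.095/4 per quarter; n is counted in quarters.
Growing ordinary annuity: PV = PMT₁ × [1 − ((1+g)/(1+r))^n] / (r − g) = 6,330 × [1 − ((1+0.004)/(1+r))^48] / (r − 0.004) = €194,687.13.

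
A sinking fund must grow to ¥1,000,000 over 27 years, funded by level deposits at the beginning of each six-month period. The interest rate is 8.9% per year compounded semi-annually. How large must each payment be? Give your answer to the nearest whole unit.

¥4,486

Level annuity due; solve FV = PMT × [((1+r)^n − 1)/r] × (1+r) for PMT.
Periodic rate r = 0.089/2 per half-year; n is counted in half-years.
With n = 54: PMT = 1,000,000 / ([((1+r)^n − 1)/r] × (1+r)) = ¥4,486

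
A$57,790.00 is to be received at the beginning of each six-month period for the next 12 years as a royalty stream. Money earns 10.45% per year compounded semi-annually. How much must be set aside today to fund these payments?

A$821,026.53

This is an annuity due: 24 payments of A$57,790.00 at the beginning of each six-month period.
Periodic rate r = 0.1045/2 per half-year; n is counted in half-years.
PV = PMT × [(1 − (1+r)^−n)/r] × (1+r) = 57,790 × [1 − (1+r)^−24] / r × (1+r) = A$821,026.53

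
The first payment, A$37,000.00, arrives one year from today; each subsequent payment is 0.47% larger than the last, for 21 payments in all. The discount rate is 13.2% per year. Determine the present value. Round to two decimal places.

Periodic rate r = 0.132 per year.
Growing ordinary annuity: PV = PMT₁ × [1 − ((1+g)/(1+r))^n] / (r − g) = 37,000 × [1 − ((1+0.0047)/(1+r))^21] / (r − 0.0047) = A$266,918.45.

A$266,918.45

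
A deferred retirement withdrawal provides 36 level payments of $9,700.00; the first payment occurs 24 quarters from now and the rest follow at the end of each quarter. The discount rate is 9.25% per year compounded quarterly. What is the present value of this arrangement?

Ordinary annuity of 36 payments, first payment at period 24.
Periodic rate r = 0.0925/4 per quarter; n is counted in quarters.
The ordinary-annuity PV formula values the stream one period before the first payment (period 23); discount that back 23 periods:
PV₀ = 9,700 × [1 − (1+r)^−36] / r × (1+r)^−23 = $139,063.35

$139,063.35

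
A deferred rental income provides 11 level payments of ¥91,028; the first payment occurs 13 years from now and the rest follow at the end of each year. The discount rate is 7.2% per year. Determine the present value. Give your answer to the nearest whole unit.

Ordinary annuity of 11 payments, first payment at period 13.
Periodic rate r = 0.072 per year.
The ordinary-annuity PV formula values the stream one period before the first payment (period 12); discount that back 12 periods:
PV₀ = 91,028 × [1 − (1+r)^−11] / r × (1+r)^−12 = ¥293,432

¥293,432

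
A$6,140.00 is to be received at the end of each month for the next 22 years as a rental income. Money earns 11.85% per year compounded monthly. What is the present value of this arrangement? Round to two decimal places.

This is an ordinary annuity: 264 payments of A$6,140.00 at the end of each month.
Periodic rate r = 0.1185/12 per month; n is counted in months.
PV = PMT × [(1 − (1+r)^−n)/r] = 6,140 × [1 − (1+r)^−264] / r = A$575,322.84

A$575,322.84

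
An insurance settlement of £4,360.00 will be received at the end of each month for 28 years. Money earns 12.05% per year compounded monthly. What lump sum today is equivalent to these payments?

This is an ordinary annuity: 336 payments of £4,360.00 at the end of each month.
Periodic rate r = 0.1205/12 per month; n is counted in months.
PV = PMT × [(1 − (1+r)^−n)/r] = 4,360 × [1 − (1+r)^−336] / r = £419,066.43

£419,066.43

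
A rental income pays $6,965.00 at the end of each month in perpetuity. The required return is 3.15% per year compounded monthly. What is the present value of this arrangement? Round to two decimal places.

$2,653,333.33

Periodic rate r = 0.0315/12 per month.
Level perpetuity: PV = PMT / r = 6,965 / (0.0315/12) = $2,653,333.33.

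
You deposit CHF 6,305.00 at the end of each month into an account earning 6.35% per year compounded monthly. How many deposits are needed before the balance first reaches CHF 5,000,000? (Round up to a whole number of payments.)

Periodic rate r = 0.0635/12 per month; n is counted in months.
Ordinary annuity FV: 5,000,000 = 6,305 × [((1+r)^n − 1)/r].
(1+r)^n = 1 + 5,000,000 × r / 6,305, so n = ln(1 + 5,000,000·r/6,305) / ln(1+r) = 312.25.
Round up to a whole number of payments: n = 313.

313 payments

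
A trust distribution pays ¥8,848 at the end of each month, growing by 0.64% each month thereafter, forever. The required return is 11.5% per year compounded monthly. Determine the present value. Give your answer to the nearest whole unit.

Periodic rate r = 0.115/12 per month.
Growing perpetuity (Gordon): PV = PMT₁ / (r − g) = 8,848 / (r − 0.0064) = ¥2,779,476.

¥2,779,476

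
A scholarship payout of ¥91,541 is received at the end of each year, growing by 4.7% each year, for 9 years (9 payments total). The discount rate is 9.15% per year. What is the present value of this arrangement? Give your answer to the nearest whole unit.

¥642,734

Periodic rate r = 0.0915 per year.
Growing ordinary annuity: PV = PMT₁ × [1 − ((1+g)/(1+r))^n] / (r − g) = 91,541 × [1 − ((1+0.047)/(1+r))^9] / (r − 0.047) = ¥642,734.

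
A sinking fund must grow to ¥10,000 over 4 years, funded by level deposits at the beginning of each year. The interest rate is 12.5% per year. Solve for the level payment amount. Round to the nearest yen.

Level annuity due; solve FV = PMT × [((1+r)^n − 1)/r] × (1+r) for PMT.
Periodic rate r = 0.125 per year.
With n = 4: PMT = 10,000 / ([((1+r)^n − 1)/r] × (1+r)) = ¥1,846

¥1,846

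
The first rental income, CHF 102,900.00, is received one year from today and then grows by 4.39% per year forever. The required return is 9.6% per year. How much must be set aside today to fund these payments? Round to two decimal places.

Periodic rate r = 0.096 per year.
Growing perpetuity (Gordon): PV = PMT₁ / (r − g) = 102,900 / (r − 0.0439) = CHF 1,975,047.98.

CHF 1,975,047.98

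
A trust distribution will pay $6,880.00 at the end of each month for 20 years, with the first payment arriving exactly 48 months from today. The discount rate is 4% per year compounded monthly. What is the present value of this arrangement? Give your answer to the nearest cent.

$970,965.03

Ordinary annuity of 240 payments, first payment at period 48.
Periodic rate r = 0.04/12 per month; n is counted in months.
The ordinary-annuity PV formula values the stream one period before the first payment (period 47); discount that back 47 periods:
PV₀ = 6,880 × [1 − (1+r)^−240] / r × (1+r)^−47 = $970,965.03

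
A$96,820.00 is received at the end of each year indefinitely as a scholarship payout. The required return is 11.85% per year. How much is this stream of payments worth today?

A$817,046.41

Periodic rate r = 0.1185 per year.
Level perpetuity: PV = PMT / r = 96,820 / (0.1185) = A$817,046.41.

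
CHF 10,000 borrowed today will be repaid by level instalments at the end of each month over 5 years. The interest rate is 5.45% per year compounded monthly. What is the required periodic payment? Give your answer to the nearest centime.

Level ordinary annuity; solve PV = PMT × [(1 − (1+r)^−n)/r] for PMT.
Periodic rate r = 0.0545/12 per month; n is counted in months.
With n = 60: PMT = 10,000 / ([(1 − (1+r)^−n)/r]) = CHF 190.78

CHF 190.78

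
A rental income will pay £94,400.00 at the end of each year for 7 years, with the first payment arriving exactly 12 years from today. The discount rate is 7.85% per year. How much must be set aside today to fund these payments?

£215,137.72

Ordinary annuity of 7 payments, first payment at period 12.
Periodic rate r = 0.0785 per year.
The ordinary-annuity PV formula values the stream one period before the first payment (period 11); discount that back 11 periods:
PV₀ = 94,400 × [1 − (1+r)^−7] / r × (1+r)^−11 = £215,137.72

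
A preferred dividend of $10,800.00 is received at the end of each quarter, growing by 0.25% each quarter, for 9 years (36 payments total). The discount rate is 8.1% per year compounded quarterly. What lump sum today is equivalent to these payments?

Periodic rate r = 0.081/4 per quarter; n is counted in quarters.
Growing ordinary annuity: PV = PMT₁ × [1 − ((1+g)/(1+r))^n] / (r − g) = 10,800 × [1 − ((1+0.0025)/(1+r))^36] / (r − 0.0025) = $284,987.12.

$284,987.12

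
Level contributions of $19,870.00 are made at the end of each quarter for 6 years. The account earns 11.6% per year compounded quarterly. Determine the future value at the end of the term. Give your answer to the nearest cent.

$675,547.89

This is an ordinary annuity: 24 deposits of $19,870.00 at the end of each quarter.
Periodic rate r = 0.116/4 per quarter; n is counted in quarters.
FV = PMT × [((1+r)^n − 1)/r] = 19,870 × [(1+r)^24 − 1] / r = $675,547.89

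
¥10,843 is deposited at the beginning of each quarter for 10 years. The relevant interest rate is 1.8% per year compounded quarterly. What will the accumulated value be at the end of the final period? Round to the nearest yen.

This is an annuity due: 40 deposits of ¥10,843 at the beginning of each quarter.
Periodic rate r = 0.018/4 per quarter; n is counted in quarters.
FV = PMT × [((1+r)^n − 1)/r] × (1+r) = 10,843 × [(1+r)^40 − 1] / r × (1+r) = ¥476,175

¥476,175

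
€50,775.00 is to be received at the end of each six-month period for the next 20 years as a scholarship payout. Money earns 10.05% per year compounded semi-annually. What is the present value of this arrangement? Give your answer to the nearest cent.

This is an ordinary annuity: 40 payments of €50,775.00 at the end of each six-month period.
Periodic rate r = 0.1005/2 per half-year; n is counted in half-years.
PV = PMT × [(1 − (1+r)^−n)/r] = 50,775 × [1 − (1+r)^−40] / r = €868,278.32

€868,278.32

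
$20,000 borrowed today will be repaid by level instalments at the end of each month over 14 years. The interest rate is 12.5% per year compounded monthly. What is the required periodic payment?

Level ordinary annuity; solve PV = PMT × [(1 − (1+r)^−n)/r] for PMT.
Periodic rate r = 0.125/12 per month; n is counted in months.
With n = 168: PMT = 20,000 / ([(1 − (1+r)^−n)/r]) = $252.63

$252.63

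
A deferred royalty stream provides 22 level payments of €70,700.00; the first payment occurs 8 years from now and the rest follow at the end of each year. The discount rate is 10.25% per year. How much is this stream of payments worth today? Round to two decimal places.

€307,662.28

Ordinary annuity of 22 payments, first payment at period 8.
Periodic rate r = 0.1025 per year.
The ordinary-annuity PV formula values the stream one period before the first payment (period 7); discount that back 7 periods:
PV₀ = 70,700 × [1 − (1+r)^−22] / r × (1+r)^−7 = €307,662.28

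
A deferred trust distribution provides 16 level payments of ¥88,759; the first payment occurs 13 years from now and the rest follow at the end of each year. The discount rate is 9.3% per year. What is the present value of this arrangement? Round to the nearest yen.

¥249,178

Ordinary annuity of 16 payments, first payment at period 13.
Periodic rate r = 0.093 per year.
The ordinary-annuity PV formula values the stream one period before the first payment (period 12); discount that back 12 periods:
PV₀ = 88,759 × [1 − (1+r)^−16] / r × (1+r)^−12 = ¥249,178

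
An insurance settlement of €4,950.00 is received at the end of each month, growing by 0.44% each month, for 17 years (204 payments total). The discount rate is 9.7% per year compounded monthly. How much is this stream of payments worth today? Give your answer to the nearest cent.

€707,009.16

Periodic rate r = 0.097/12 per month; n is counted in months.
Growing ordinary annuity: PV = PMT₁ × [1 − ((1+g)/(1+r))^n] / (r − g) = 4,950 × [1 − ((1+0.0044)/(1+r))^204] / (r − 0.0044) = €707,009.16.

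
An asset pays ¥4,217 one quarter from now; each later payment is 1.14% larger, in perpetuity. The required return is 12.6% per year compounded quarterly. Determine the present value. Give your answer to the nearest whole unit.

¥209,801

Periodic rate r = 0.126/4 per quarter.
Growing perpetuity (Gordon): PV = PMT₁ / (r − g) = 4,217 / (r − 0.0114) = ¥209,801.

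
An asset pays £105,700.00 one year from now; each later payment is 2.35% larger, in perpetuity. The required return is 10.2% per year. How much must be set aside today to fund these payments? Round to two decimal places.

Periodic rate r = 0.102 per year.
Growing perpetuity (Gordon): PV = PMT₁ / (r − g) = 105,700 / (r − 0.0235) = £1,346,496.82.

£1,346,496.82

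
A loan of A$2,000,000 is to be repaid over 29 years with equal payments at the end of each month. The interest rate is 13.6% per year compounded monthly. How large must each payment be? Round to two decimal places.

A$23,124.65

Level ordinary annuity; solve PV = PMT × [(1 − (1+r)^−n)/r] for PMT.
Periodic rate r = 0.136/12 per month; n is counted in months.
With n = 348: PMT = 2,000,000 / ([(1 − (1+r)^−n)/r]) = A$23,124.65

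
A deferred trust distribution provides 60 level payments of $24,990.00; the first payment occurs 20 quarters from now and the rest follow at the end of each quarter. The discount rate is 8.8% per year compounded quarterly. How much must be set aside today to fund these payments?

Ordinary annuity of 60 payments, first payment at period 20.
Periodic rate r = 0.088/4 per quarter; n is counted in quarters.
The ordinary-annuity PV formula values the stream one period before the first payment (period 19); discount that back 19 periods:
PV₀ = 24,990 × [1 − (1+r)^−60] / r × (1+r)^−19 = $547,662.05

$547,662.05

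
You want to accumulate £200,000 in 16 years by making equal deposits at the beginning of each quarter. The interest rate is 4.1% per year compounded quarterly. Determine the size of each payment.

£2,204.11

Level annuity due; solve FV = PMT × [((1+r)^n − 1)/r] × (1+r) for PMT.
Periodic rate r = 0.041/4 per quarter; n is counted in quarters.
With n = 64: PMT = 200,000 / ([((1+r)^n − 1)/r] × (1+r)) = £2,204.11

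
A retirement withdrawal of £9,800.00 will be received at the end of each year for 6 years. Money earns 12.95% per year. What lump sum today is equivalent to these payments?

£39,230.60

This is an ordinary annuity: 6 payments of £9,800.00 at the end of each year.
Periodic rate r = 0.1295 per year.
PV = PMT × [(1 − (1+r)^−n)/r] = 9,800 × [1 − (1+r)^−6] / r = £39,230.60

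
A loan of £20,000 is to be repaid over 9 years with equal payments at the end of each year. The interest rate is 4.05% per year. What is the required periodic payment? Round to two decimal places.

£2,695.99

Level ordinary annuity; solve PV = PMT × [(1 − (1+r)^−n)/r] for PMT.
Periodic rate r = 0.0405 per year.
With n = 9: PMT = 20,000 / ([(1 − (1+r)^−n)/r]) = £2,695.99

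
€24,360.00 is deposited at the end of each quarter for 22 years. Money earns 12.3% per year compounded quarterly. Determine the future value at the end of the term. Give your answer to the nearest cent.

This is an ordinary annuity: 88 deposits of €24,360.00 at the end of each quarter.
Periodic rate r = 0.123/4 per quarter; n is counted in quarters.
FV = PMT × [((1+r)^n − 1)/r] = 24,360 × [(1+r)^88 − 1] / r = €10,592,630.67

€10,592,630.67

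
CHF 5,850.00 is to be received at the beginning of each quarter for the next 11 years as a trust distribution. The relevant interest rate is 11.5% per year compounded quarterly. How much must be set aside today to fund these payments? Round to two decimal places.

This is an annuity due: 44 payments of CHF 5,850.00 at the beginning of each quarter.
Periodic rate r = 0.115/4 per quarter; n is counted in quarters.
PV = PMT × [(1 − (1+r)^−n)/r] × (1+r) = 5,850 × [1 − (1+r)^−44] / r × (1+r) = CHF 149,183.95

CHF 149,183.95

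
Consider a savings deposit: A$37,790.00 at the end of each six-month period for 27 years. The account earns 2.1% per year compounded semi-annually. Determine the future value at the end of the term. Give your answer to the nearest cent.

A$2,727,237.44

This is an ordinary annuity: 54 deposits of A$37,790.00 at the end of each six-month period.
Periodic rate r = 0.021/2 per half-year; n is counted in half-years.
FV = PMT × [((1+r)^n − 1)/r] = 37,790 × [(1+r)^54 − 1] / r = A$2,727,237.44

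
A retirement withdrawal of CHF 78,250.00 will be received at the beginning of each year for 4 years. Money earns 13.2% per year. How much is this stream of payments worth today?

This is an annuity due: 4 payments of CHF 78,250.00 at the beginning of each year.
Periodic rate r = 0.132 per year.
PV = PMT × [(1 − (1+r)^−n)/r] × (1+r) = 78,250 × [1 − (1+r)^−4] / r × (1+r) = CHF 262,384.56

CHF 262,384.56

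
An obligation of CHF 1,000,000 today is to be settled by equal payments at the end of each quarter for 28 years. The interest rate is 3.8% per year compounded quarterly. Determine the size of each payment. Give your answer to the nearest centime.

CHF 14,544.01

Level ordinary annuity; solve PV = PMT × [(1 − (1+r)^−n)/r] for PMT.
Periodic rate r = 0.038/4 per quarter; n is counted in quarters.
With n = 112: PMT = 1,000,000 / ([(1 − (1+r)^−n)/r]) = CHF 14,544.01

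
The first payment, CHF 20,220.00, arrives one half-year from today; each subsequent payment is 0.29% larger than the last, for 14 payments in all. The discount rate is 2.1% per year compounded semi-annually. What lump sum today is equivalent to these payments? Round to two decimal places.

Periodic rate r = 0.021/2 per half-year; n is counted in half-years.
Growing ordinary annuity: PV = PMT₁ × [1 − ((1+g)/(1+r))^n] / (r − g) = 20,220 × [1 − ((1+0.0029)/(1+r))^14] / (r − 0.0029) = CHF 266,847.11.

CHF 266,847.11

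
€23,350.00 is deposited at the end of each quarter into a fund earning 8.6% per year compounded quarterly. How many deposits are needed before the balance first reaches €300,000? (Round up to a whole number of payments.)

12 payments

Periodic rate r = 0.086/4 per quarter; n is counted in quarters.
Ordinary annuity FV: 300,000 = 23,350 × [((1+r)^n − 1)/r].
(1+r)^n = 1 + 300,000 × r / 23,350, so n = ln(1 + 300,000·r/23,350) / ln(1+r) = 11.47.
Round up to a whole number of payments: n = 12.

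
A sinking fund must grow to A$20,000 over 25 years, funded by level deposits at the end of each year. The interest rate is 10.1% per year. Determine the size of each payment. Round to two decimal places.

A$200.32

Level ordinary annuity; solve FV = PMT × [((1+r)^n − 1)/r] for PMT.
Periodic rate r = 0.101 per year.
With n = 25: PMT = 20,000 / ([((1+r)^n − 1)/r]) = A$200.32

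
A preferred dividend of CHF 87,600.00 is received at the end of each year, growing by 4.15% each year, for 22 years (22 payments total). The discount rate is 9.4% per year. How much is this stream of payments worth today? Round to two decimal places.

Periodic rate r = 0.094 per year.
Growing ordinary annuity: PV = PMT₁ × [1 − ((1+g)/(1+r))^n] / (r − g) = 87,600 × [1 − ((1+0.0415)/(1+r))^22] / (r − 0.0415) = CHF 1,103,025.67.

CHF 1,103,025.67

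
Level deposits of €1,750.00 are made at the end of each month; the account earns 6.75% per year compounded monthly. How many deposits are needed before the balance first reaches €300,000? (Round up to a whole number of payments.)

121 payments

Periodic rate r = 0.0675/12 per month; n is counted in months.
Ordinary annuity FV: 300,000 = 1,750 × [((1+r)^n − 1)/r].
(1+r)^n = 1 + 300,000 × r / 1,750, so n = ln(1 + 300,000·r/1,750) / ln(1+r) = 120.36.
Round up to a whole number of payments: n = 121.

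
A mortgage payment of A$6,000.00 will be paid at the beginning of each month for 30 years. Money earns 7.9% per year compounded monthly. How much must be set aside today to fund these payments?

A$830,965.20

This is an annuity due: 360 payments of A$6,000.00 at the beginning of each month.
Periodic rate r = 0.079/12 per month; n is counted in months.
PV = PMT × [(1 − (1+r)^−n)/r] × (1+r) = 6,000 × [1 − (1+r)^−360] / r × (1+r) = A$830,965.20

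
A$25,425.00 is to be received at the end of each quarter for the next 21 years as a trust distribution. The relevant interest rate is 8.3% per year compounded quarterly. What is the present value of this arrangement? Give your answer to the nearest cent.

This is an ordinary annuity: 84 payments of A$25,425.00 at the end of each quarter.
Periodic rate r = 0.083/4 per quarter; n is counted in quarters.
PV = PMT × [(1 − (1+r)^−n)/r] = 25,425 × [1 − (1+r)^−84] / r = A$1,007,021.07

A$1,007,021.07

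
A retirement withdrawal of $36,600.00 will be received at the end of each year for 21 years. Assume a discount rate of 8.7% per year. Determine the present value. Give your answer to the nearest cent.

This is an ordinary annuity: 21 payments of $36,600.00 at the end of each year.
Periodic rate r = 0.087 per year.
PV = PMT × [(1 − (1+r)^−n)/r] = 36,600 × [1 − (1+r)^−21] / r = $347,720.15

$347,720.15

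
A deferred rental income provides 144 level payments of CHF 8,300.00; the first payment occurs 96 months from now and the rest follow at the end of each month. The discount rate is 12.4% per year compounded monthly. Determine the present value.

CHF 233,647.22

Ordinary annuity of 144 payments, first payment at period 96.
Periodic rate r = 0.124/12 per month; n is counted in months.
The ordinary-annuity PV formula values the stream one period before the first payment (period 95); discount that back 95 periods:
PV₀ = 8,300 × [1 − (1+r)^−144] / r × (1+r)^−95 = CHF 233,647.22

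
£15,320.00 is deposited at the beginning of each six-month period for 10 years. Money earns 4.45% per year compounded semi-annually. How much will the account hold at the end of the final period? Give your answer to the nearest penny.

This is an annuity due: 20 deposits of £15,320.00 at the beginning of each six-month period.
Periodic rate r = 0.0445/2 per half-year; n is counted in half-years.
FV = PMT × [((1+r)^n − 1)/r] × (1+r) = 15,320 × [(1+r)^20 − 1] / r × (1+r) = £389,161.04

£389,161.04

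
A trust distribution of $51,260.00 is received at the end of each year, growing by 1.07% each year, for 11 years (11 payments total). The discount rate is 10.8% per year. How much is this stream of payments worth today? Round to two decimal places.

$335,145.79

Periodic rate r = 0.108 per year.
Growing ordinary annuity: PV = PMT₁ × [1 − ((1+g)/(1+r))^n] / (r − g) = 51,260 × [1 − ((1+0.0107)/(1+r))^11] / (r − 0.0107) = $335,145.79.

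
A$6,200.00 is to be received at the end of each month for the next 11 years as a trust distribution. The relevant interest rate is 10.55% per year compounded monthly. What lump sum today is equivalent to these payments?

A$483,125.66

This is an ordinary annuity: 132 payments of A$6,200.00 at the end of each month.
Periodic rate r = 0.1055/12 per month; n is counted in months.
PV = PMT × [(1 − (1+r)^−n)/r] = 6,200 × [1 − (1+r)^−132] / r = A$483,125.66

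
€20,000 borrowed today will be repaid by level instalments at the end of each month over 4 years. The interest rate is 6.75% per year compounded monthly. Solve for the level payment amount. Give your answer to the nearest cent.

€476.61

Level ordinary annuity; solve PV = PMT × [(1 − (1+r)^−n)/r] for PMT.
Periodic rate r = 0.0675/12 per month; n is counted in months.
With n = 48: PMT = 20,000 / ([(1 − (1+r)^−n)/r]) = €476.61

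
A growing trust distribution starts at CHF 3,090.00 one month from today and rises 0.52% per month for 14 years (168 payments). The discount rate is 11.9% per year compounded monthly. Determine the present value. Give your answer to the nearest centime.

CHF 356,743.96

Periodic rate r = 0.119/12 per month; n is counted in months.
Growing ordinary annuity: PV = PMT₁ × [1 − ((1+g)/(1+r))^n] / (r − g) = 3,090 × [1 − ((1+0.0052)/(1+r))^168] / (r − 0.0052) = CHF 356,743.96.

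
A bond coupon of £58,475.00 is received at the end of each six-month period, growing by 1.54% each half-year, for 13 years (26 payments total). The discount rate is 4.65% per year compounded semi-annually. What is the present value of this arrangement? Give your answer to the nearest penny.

Periodic rate r = 0.0465/2 per half-year; n is counted in half-years.
Growing ordinary annuity: PV = PMT₁ × [1 − ((1+g)/(1+r))^n] / (r − g) = 58,475 × [1 − ((1+0.0154)/(1+r))^26] / (r − 0.0154) = £1,351,694.61.

£1,351,694.61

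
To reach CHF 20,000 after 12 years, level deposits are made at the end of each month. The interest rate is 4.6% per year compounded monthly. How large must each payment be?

Level ordinary annuity; solve FV = PMT × [((1+r)^n − 1)/r] for PMT.
Periodic rate r = 0.046/12 per month; n is counted in months.
With n = 144: PMT = 20,000 / ([((1+r)^n − 1)/r]) = CHF 104.32

CHF 104.32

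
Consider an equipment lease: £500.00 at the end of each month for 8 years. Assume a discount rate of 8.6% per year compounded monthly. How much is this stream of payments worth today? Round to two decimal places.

£34,617.57

This is an ordinary annuity: 96 payments of £500.00 at the end of each month.
Periodic rate r = 0.086/12 per month; n is counted in months.
PV = PMT × [(1 − (1+r)^−n)/r] = 500 × [1 − (1+r)^−96] / r = £34,617.57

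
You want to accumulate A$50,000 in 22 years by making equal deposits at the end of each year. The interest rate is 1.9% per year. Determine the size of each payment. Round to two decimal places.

A$1,851.94

Level ordinary annuity; solve FV = PMT × [((1+r)^n − 1)/r] for PMT.
Periodic rate r = 0.019 per year.
With n = 22: PMT = 50,000 / ([((1+r)^n − 1)/r]) = A$1,851.94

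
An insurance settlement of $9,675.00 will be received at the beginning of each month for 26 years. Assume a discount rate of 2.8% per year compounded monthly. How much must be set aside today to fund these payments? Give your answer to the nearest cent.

This is an annuity due: 312 payments of $9,675.00 at the beginning of each month.
Periodic rate r = 0.028/12 per month; n is counted in months.
PV = PMT × [(1 − (1+r)^−n)/r] × (1+r) = 9,675 × [1 − (1+r)^−312] / r × (1+r) = $2,147,527.58

$2,147,527.58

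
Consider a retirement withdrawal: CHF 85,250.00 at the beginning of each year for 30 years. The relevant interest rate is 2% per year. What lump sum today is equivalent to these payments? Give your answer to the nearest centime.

CHF 1,947,483.79

This is an annuity due: 30 payments of CHF 85,250.00 at the beginning of each year.
Periodic rate r = 0.02 per year.
PV = PMT × [(1 − (1+r)^−n)/r] × (1+r) = 85,250 × [1 − (1+r)^−30] / r × (1+r) = CHF 1,947,483.79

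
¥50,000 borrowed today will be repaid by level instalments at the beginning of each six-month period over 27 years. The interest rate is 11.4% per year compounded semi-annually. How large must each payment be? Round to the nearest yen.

Level annuity due; solve PV = PMT × [(1 − (1+r)^−n)/r] × (1+r) for PMT.
Periodic rate r = 0.114/2 per half-year; n is counted in half-years.
With n = 54: PMT = 50,000 / ([(1 − (1+r)^−n)/r] × (1+r)) = ¥2,839

¥2,839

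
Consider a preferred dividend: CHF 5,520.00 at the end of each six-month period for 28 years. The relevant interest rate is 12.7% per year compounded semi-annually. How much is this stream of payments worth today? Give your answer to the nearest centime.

CHF 84,163.05

This is an ordinary annuity: 56 payments of CHF 5,520.00 at the end of each six-month period.
Periodic rate r = 0.127/2 per half-year; n is counted in half-years.
PV = PMT × [(1 − (1+r)^−n)/r] = 5,520 × [1 − (1+r)^−56] / r = CHF 84,163.05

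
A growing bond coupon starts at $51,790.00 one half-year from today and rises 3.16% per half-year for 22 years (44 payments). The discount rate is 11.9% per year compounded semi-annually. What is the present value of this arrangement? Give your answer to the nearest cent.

Periodic rate r = 0.119/2 per half-year; n is counted in half-years.
Growing ordinary annuity: PV = PMT₁ × [1 − ((1+g)/(1+r))^n] / (r − g) = 51,790 × [1 − ((1+0.0316)/(1+r))^44] / (r − 0.0316) = $1,282,554.91.

$1,282,554.91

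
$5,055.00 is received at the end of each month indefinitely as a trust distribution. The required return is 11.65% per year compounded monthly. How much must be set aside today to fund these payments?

Periodic rate r = 0.1165/12 per month.
Level perpetuity: PV = PMT / r = 5,055 / (0.1165/12) = $520,686.70.

$520,686.70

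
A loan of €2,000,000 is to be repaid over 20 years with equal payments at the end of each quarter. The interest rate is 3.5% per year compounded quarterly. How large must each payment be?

Level ordinary annuity; solve PV = PMT × [(1 − (1+r)^−n)/r] for PMT.
Periodic rate r = 0.035/4 per quarter; n is counted in quarters.
With n = 80: PMT = 2,000,000 / ([(1 − (1+r)^−n)/r]) = €34,867.47

€34,867.47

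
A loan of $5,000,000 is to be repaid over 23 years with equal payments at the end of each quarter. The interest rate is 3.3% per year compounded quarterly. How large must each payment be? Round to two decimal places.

$77,770.65

Level ordinary annuity; solve PV = PMT × [(1 − (1+r)^−n)/r] for PMT.
Periodic rate r = 0.033/4 per quarter; n is counted in quarters.
With n = 92: PMT = 5,000,000 / ([(1 − (1+r)^−n)/r]) = $77,770.65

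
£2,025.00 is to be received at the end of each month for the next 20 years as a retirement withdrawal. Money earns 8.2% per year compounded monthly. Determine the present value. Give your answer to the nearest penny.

This is an ordinary annuity: 240 payments of £2,025.00 at the end of each month.
Periodic rate r = 0.082/12 per month; n is counted in months.
PV = PMT × [(1 − (1+r)^−n)/r] = 2,025 × [1 − (1+r)^−240] / r = £238,535.59

£238,535.59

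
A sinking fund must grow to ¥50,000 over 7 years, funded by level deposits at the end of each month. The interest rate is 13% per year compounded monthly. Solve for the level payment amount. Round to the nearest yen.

Level ordinary annuity; solve FV = PMT × [((1+r)^n − 1)/r] for PMT.
Periodic rate r = 0.13/12 per month; n is counted in months.
With n = 84: PMT = 50,000 / ([((1+r)^n − 1)/r]) = ¥368

¥368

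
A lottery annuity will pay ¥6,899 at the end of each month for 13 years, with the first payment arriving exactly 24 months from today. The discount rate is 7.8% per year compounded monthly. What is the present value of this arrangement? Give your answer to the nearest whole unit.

Ordinary annuity of 156 payments, first payment at period 24.
Periodic rate r = 0.078/12 per month; n is counted in months.
The ordinary-annuity PV formula values the stream one period before the first payment (period 23); discount that back 23 periods:
PV₀ = 6,899 × [1 − (1+r)^−156] / r × (1+r)^−23 = ¥581,624

¥581,624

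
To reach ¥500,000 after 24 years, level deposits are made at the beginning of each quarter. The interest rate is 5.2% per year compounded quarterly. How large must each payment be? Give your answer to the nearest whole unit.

¥2,613

Level annuity due; solve FV = PMT × [((1+r)^n − 1)/r] × (1+r) for PMT.
Periodic rate r = 0.052/4 per quarter; n is counted in quarters.
With n = 96: PMT = 500,000 / ([((1+r)^n − 1)/r] × (1+r)) = ¥2,613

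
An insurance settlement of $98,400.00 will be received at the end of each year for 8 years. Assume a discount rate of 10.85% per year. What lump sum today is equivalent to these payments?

$509,098.70

This is an ordinary annuity: 8 payments of $98,400.00 at the end of each year.
Periodic rate r = 0.1085 per year.
PV = PMT × [(1 − (1+r)^−n)/r] = 98,400 × [1 − (1+r)^−8] / r = $509,098.70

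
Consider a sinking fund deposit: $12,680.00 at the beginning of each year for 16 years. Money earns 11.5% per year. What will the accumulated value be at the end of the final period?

This is an annuity due: 16 deposits of $12,680.00 at the beginning of each year.
Periodic rate r = 0.115 per year.
FV = PMT × [((1+r)^n − 1)/r] × (1+r) = 12,680 × [(1+r)^16 − 1] / r × (1+r) = $578,666.53

$578,666.53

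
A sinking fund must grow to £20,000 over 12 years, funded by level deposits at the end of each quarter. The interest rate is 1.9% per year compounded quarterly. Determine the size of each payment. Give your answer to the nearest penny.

Level ordinary annuity; solve FV = PMT × [((1+r)^n − 1)/r] for PMT.
Periodic rate r = 0.019/4 per quarter; n is counted in quarters.
With n = 48: PMT = 20,000 / ([((1+r)^n − 1)/r]) = £371.95

£371.95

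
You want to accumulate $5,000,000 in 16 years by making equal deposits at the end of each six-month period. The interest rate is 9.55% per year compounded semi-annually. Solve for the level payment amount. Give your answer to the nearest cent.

$69,226.45

Level ordinary annuity; solve FV = PMT × [((1+r)^n − 1)/r] for PMT.
Periodic rate r = 0.0955/2 per half-year; n is counted in half-years.
With n = 32: PMT = 5,000,000 / ([((1+r)^n − 1)/r]) = $69,226.45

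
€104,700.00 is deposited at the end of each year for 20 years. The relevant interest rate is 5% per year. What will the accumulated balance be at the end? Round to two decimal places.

€3,462,005.39

This is an ordinary annuity: 20 deposits of €104,700.00 at the end of each year.
Periodic rate r = 0.05 per year.
FV = PMT × [((1+r)^n − 1)/r] = 104,700 × [(1+r)^20 − 1] / r = €3,462,005.39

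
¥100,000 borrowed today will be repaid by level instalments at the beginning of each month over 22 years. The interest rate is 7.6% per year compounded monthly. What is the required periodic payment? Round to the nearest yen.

¥776

Level annuity due; solve PV = PMT × [(1 − (1+r)^−n)/r] × (1+r) for PMT.
Periodic rate r = 0.076/12 per month; n is counted in months.
With n = 264: PMT = 100,000 / ([(1 − (1+r)^−n)/r] × (1+r)) = ¥776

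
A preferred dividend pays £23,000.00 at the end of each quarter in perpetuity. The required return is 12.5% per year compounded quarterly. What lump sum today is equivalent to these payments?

Periodic rate r = 0.125/4 per quarter.
Level perpetuity: PV = PMT / r = 23,000 / (0.125/4) = £736,000.00.

£736,000.00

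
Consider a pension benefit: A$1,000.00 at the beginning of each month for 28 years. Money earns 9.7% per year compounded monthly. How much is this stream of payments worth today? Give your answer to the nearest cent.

A$116,372.53

This is an annuity due: 336 payments of A$1,000.00 at the beginning of each month.
Periodic rate r = 0.097/12 per month; n is counted in months.
PV = PMT × [(1 − (1+r)^−n)/r] × (1+r) = 1,000 × [1 − (1+r)^−336] / r × (1+r) = A$116,372.53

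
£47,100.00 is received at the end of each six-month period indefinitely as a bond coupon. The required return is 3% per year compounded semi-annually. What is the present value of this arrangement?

Periodic rate r = 0.03/2 per half-year.
Level perpetuity: PV = PMT / r = 47,100 / (0.03/2) = £3,140,000.00.

£3,140,000.00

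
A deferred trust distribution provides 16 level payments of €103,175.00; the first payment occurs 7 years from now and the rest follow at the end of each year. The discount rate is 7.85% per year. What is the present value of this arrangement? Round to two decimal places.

€585,922.25

Ordinary annuity of 16 payments, first payment at period 7.
Periodic rate r = 0.0785 per year.
The ordinary-annuity PV formula values the stream one period before the first payment (period 6); discount that back 6 periods:
PV₀ = 103,175 × [1 − (1+r)^−16] / r × (1+r)^−6 = €585,922.25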